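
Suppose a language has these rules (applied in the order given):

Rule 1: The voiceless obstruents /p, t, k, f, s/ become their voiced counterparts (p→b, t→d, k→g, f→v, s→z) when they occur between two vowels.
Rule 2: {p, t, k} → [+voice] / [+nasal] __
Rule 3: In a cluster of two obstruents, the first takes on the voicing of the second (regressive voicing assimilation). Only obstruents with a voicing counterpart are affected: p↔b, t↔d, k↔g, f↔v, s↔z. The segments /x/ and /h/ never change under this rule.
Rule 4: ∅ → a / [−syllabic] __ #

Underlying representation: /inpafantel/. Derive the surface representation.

Rule 1 (intervocalic voicing): /f/ is a voiceless obstruent between vowels /a/ and /a/, so it voices to [v]. /inpafantel/ → inpavantel.
Rule 2 (post-nasal voicing): /p/ is a voiceless stop immediately after the nasal /n/, so it voices to [b]. /t/ is a voiceless stop immediately after the nasal /n/, so it voices to [d]. /inpavantel/ → inbavandel.
Rule 3 (regressive voicing assimilation): no segment meets the environment; /inbavandel/ is unchanged.
Rule 4 (final a-epenthesis): the form ends in the consonant /l/, so [a] is inserted word-finally. /inbavandel/ → inbavandela.

inbavandela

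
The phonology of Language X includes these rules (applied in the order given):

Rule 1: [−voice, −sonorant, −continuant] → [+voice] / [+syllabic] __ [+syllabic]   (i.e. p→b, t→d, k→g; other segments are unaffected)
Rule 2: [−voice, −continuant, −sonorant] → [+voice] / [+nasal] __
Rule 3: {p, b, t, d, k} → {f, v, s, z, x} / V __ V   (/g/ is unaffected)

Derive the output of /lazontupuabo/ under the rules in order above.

lazonduvuavo

Rule 1 (intervocalic voicing): /p/ is a voiceless stop between vowels /u/ and /u/, so it voices to [b]. /lazontupuabo/ → lazontubuabo.
Rule 2 (post-nasal voicing): /t/ is a voiceless stop immediately after the nasal /n/, so it voices to [d]. /lazontubuabo/ → lazondubuabo.
Rule 3 (intervocalic spirantization): /b/ is a stop between vowels /u/ and /u/, so it spirantizes to the fricative [v]. /b/ is a stop between vowels /a/ and /o/, so it spirantizes to the fricative [v]. /lazondubuabo/ → lazonduvuavo.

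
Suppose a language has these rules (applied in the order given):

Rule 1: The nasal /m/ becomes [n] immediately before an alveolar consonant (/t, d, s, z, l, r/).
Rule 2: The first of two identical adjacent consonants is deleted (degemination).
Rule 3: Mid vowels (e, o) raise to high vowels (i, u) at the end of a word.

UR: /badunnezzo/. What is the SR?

badunezu

Rule 1 (nasal place assimilation): no segment meets the environment; /badunnezzo/ is unchanged.
Rule 2 (degemination): /nn/ is a geminate; the first /n/ deletes. /zz/ is a geminate; the first /z/ deletes. /badunnezzo/ → badunezo.
Rule 3 (final vowel raising): /o/ is a mid vowel in word-final position, so it raises to [u]. /badunezo/ → badunezu.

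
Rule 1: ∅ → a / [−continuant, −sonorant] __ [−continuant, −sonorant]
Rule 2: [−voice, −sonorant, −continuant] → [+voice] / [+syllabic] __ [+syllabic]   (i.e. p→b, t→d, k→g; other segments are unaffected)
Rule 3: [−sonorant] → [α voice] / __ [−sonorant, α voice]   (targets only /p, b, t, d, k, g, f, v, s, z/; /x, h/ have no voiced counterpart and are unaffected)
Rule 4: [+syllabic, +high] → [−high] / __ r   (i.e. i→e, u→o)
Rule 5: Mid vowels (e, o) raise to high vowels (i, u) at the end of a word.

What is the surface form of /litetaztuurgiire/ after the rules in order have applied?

lidedastuorgieri

Rule 1 (stop-cluster a-epenthesis): no segment meets the environment; /litetaztuurgiire/ is unchanged.
Rule 2 (intervocalic voicing): /t/ is a voiceless stop between vowels /i/ and /e/, so it voices to [d]. /t/ is a voiceless stop between vowels /e/ and /a/, so it voices to [d]. /litetaztuurgiire/ → lidedaztuurgiire.
Rule 3 (regressive voicing assimilation): /z/ precedes the voiceless obstruent /t/, so it devoices to [s] by assimilation. /lidedaztuurgiire/ → lidedastuurgiire.
Rule 4 (pre-rhotic lowering): /u/ is a high vowel immediately before /r/, so it lowers to [o]. /i/ is a high vowel immediately before /r/, so it lowers to [e]. /lidedastuurgiire/ → lidedastuorgiere.
Rule 5 (final vowel raising): /e/ is a mid vowel in word-final position, so it raises to [i]. /lidedastuorgiere/ → lidedastuorgieri.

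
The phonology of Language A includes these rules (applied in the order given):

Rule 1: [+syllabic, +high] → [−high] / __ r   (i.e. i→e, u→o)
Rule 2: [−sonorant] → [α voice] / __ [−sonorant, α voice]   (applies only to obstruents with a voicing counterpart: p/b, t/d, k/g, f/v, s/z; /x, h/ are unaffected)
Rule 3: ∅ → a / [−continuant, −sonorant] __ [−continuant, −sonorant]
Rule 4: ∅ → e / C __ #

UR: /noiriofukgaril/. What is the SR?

Rule 1 (pre-rhotic lowering): /i/ is a high vowel immediately before /r/, so it lowers to [e]. /noiriofukgaril/ → noeriofukgaril.
Rule 2 (regressive voicing assimilation): /k/ precedes the voiced obstruent /g/, so it voices to [g] by assimilation. /noeriofukgaril/ → noeriofuggaril.
Rule 3 (stop-cluster a-epenthesis): /g/ and /g/ form a stop–stop cluster, so [a] is inserted between them. /noeriofuggaril/ → noeriofugagaril.
Rule 4 (final e-epenthesis): the form ends in the consonant /l/, so [e] is inserted word-finally. /noeriofugagaril/ → noeriofugagarile.

noeriofugagarile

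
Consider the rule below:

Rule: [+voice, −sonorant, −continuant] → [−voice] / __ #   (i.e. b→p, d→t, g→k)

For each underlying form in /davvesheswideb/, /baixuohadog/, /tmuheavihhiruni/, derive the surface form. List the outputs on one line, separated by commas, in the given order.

davvesheswidep, baixuohadok, tmuheavihhiruni

/davvesheswideb/: /b/ is a voiced stop in word-final position, so it devoices to [p]. → [davvesheswidep].
/baixuohadog/: /g/ is a voiced stop in word-final position, so it devoices to [k]. → [baixuohadok].
/tmuheavihhiruni/: the rule's environment is not met; surfaces unchanged as [tmuheavihhiruni].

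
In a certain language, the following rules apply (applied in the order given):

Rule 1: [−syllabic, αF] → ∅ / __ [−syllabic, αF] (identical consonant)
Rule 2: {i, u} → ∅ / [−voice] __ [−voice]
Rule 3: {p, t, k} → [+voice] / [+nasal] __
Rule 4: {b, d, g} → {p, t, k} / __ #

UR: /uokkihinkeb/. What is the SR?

uokhingep

Rule 1 (degemination): /kk/ is a geminate; the first /k/ deletes. /uokkihinkeb/ → uokihinkeb.
Rule 2 (high vowel syncope): /i/ is a high vowel flanked by voiceless consonants /k/ and /h/, so it deletes. /uokihinkeb/ → uokhinkeb.
Rule 3 (post-nasal voicing): /k/ is a voiceless stop immediately after the nasal /n/, so it voices to [g]. /uokhinkeb/ → uokhingeb.
Rule 4 (final devoicing): /b/ is a voiced stop in word-final position, so it devoices to [p]. /uokhingeb/ → uokhingep.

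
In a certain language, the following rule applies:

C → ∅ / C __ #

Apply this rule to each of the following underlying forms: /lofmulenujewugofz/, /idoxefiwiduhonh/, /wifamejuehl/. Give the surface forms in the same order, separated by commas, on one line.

/lofmulenujewugofz/: /z/ is the second consonant of a word-final cluster /fz/, so it deletes. → [lofmulenujewugof].
/idoxefiwiduhonh/: /h/ is the second consonant of a word-final cluster /nh/, so it deletes. → [idoxefiwiduhon].
/wifamejuehl/: /l/ is the second consonant of a word-final cluster /hl/, so it deletes. → [wifamejueh].

lofmulenujewugof, idoxefiwiduhon, wifamejueh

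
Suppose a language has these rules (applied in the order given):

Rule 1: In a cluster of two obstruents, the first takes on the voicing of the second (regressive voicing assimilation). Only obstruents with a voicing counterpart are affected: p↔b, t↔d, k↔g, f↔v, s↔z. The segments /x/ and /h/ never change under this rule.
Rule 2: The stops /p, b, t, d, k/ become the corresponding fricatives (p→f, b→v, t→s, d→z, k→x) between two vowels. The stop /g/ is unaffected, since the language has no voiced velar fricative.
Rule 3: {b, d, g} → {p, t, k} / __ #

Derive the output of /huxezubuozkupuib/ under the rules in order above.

huxezuvuoskufuip

Rule 1 (regressive voicing assimilation): /z/ precedes the voiceless obstruent /k/, so it devoices to [s] by assimilation. /huxezubuozkupuib/ → huxezubuoskupuib.
Rule 2 (intervocalic spirantization): /b/ is a stop between vowels /u/ and /u/, so it spirantizes to the fricative [v]. /p/ is a stop between vowels /u/ and /u/, so it spirantizes to the fricative [f]. /huxezubuoskupuib/ → huxezuvuoskufuib.
Rule 3 (final devoicing): /b/ is a voiced stop in word-final position, so it devoices to [p]. /huxezuvuoskufuib/ → huxezuvuoskufuip.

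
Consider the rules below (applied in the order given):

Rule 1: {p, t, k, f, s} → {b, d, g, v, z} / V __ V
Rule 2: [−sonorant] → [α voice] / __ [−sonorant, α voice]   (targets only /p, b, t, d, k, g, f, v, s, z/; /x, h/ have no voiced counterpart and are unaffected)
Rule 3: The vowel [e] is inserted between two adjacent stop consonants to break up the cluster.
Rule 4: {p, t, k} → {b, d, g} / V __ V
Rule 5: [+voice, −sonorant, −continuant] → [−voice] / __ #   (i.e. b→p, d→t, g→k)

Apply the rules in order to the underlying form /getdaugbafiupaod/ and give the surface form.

Rule 1 (intervocalic voicing): /f/ is a voiceless obstruent between vowels /a/ and /i/, so it voices to [v]. /p/ is a voiceless obstruent between vowels /u/ and /a/, so it voices to [b]. /getdaugbafiupaod/ → getdaugbaviubaod.
Rule 2 (regressive voicing assimilation): /t/ precedes the voiced obstruent /d/, so it voices to [d] by assimilation. /getdaugbaviubaod/ → geddaugbaviubaod.
Rule 3 (stop-cluster e-epenthesis): /d/ and /d/ form a stop–stop cluster, so [e] is inserted between them. /g/ and /b/ form a stop–stop cluster, so [e] is inserted between them. /geddaugbaviubaod/ → gededaugebaviubaod.
Rule 4 (intervocalic voicing): no segment meets the environment; /gededaugebaviubaod/ is unchanged.
Rule 5 (final devoicing): /d/ is a voiced stop in word-final position, so it devoices to [t]. /gededaugebaviubaod/ → gededaugebaviubaot.

gededaugebaviubaot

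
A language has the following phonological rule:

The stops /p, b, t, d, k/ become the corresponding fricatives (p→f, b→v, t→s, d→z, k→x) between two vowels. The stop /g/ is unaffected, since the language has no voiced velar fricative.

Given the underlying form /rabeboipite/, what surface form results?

/b/ is a stop between vowels /a/ and /e/, so it spirantizes to the fricative [v].
/b/ is a stop between vowels /e/ and /o/, so it spirantizes to the fricative [v].
/p/ is a stop between vowels /i/ and /i/, so it spirantizes to the fricative [f].
/t/ is a stop between vowels /i/ and /e/, so it spirantizes to the fricative [s].
Surface form: [ravevoifise].

ravevoifise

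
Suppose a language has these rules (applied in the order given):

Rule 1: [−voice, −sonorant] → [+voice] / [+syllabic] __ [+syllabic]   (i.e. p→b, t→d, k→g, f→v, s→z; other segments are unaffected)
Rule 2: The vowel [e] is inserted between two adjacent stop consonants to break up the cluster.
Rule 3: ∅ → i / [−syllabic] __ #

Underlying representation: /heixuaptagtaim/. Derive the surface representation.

Rule 1 (intervocalic voicing): no segment meets the environment; /heixuaptagtaim/ is unchanged.
Rule 2 (stop-cluster e-epenthesis): /p/ and /t/ form a stop–stop cluster, so [e] is inserted between them. /g/ and /t/ form a stop–stop cluster, so [e] is inserted between them. /heixuaptagtaim/ → heixuapetagetaim.
Rule 3 (final i-epenthesis): the form ends in the consonant /m/, so [i] is inserted word-finally. /heixuapetagetaim/ → heixuapetagetaimi.

heixuapetagetaimi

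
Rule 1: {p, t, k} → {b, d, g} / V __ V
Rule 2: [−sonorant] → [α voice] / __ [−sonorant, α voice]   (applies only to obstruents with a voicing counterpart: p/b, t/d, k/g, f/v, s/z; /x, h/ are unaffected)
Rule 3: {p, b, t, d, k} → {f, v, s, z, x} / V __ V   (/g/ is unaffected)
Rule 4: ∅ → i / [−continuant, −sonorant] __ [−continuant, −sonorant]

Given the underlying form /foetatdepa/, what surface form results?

Rule 1 (intervocalic voicing): /t/ is a voiceless stop between vowels /e/ and /a/, so it voices to [d]. /p/ is a voiceless stop between vowels /e/ and /a/, so it voices to [b]. /foetatdepa/ → foedatdeba.
Rule 2 (regressive voicing assimilation): /t/ precedes the voiced obstruent /d/, so it voices to [d] by assimilation. /foedatdeba/ → foedaddeba.
Rule 3 (intervocalic spirantization): /d/ is a stop between vowels /e/ and /a/, so it spirantizes to the fricative [z]. /b/ is a stop between vowels /e/ and /a/, so it spirantizes to the fricative [v]. /foedaddeba/ → foezaddeva.
Rule 4 (stop-cluster i-epenthesis): /d/ and /d/ form a stop–stop cluster, so [i] is inserted between them. /foezaddeva/ → foezadideva.

foezadideva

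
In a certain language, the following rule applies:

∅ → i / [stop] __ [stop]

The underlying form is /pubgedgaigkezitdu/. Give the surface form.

/b/ and /g/ form a stop–stop cluster, so [i] is inserted between them.
/d/ and /g/ form a stop–stop cluster, so [i] is inserted between them.
/g/ and /k/ form a stop–stop cluster, so [i] is inserted between them.
/t/ and /d/ form a stop–stop cluster, so [i] is inserted between them.
Surface form: [pubigedigaigikezitidu].

pubigedigaigikezitidu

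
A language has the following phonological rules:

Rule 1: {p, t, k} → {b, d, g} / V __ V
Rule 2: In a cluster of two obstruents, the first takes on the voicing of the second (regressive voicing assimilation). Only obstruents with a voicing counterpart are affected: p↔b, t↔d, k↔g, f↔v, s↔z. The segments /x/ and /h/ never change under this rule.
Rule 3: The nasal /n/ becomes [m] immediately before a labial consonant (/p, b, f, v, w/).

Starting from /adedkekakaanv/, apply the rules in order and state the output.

adetkegagaamv

Rule 1 (intervocalic voicing): /k/ is a voiceless stop between vowels /e/ and /a/, so it voices to [g]. /k/ is a voiceless stop between vowels /a/ and /a/, so it voices to [g]. /adedkekakaanv/ → adedkegagaanv.
Rule 2 (regressive voicing assimilation): /d/ precedes the voiceless obstruent /k/, so it devoices to [t] by assimilation. /adedkegagaanv/ → adetkegagaanv.
Rule 3 (nasal place assimilation): /n/ precedes the labial consonant /v/, so it assimilates in place to [m]. /adetkegagaanv/ → adetkegagaamv.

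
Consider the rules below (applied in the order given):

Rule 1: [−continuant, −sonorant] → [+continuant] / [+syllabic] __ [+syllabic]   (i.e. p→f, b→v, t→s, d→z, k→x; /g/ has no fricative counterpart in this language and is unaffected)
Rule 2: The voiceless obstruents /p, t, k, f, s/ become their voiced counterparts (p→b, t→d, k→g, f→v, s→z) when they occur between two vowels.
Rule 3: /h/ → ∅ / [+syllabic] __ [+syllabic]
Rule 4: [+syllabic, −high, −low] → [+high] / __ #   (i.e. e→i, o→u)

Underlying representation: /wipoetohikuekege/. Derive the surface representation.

Rule 1 (intervocalic spirantization): /p/ is a stop between vowels /i/ and /o/, so it spirantizes to the fricative [f]. /t/ is a stop between vowels /e/ and /o/, so it spirantizes to the fricative [s]. /k/ is a stop between vowels /i/ and /u/, so it spirantizes to the fricative [x]. /k/ is a stop between vowels /e/ and /e/, so it spirantizes to the fricative [x]. /wipoetohikuekege/ → wifoesohixuexege.
Rule 2 (intervocalic voicing): /f/ is a voiceless obstruent between vowels /i/ and /o/, so it voices to [v]. /s/ is a voiceless obstruent between vowels /e/ and /o/, so it voices to [z]. /wifoesohixuexege/ → wivoezohixuexege.
Rule 3 (intervocalic h-deletion): /h/ occurs between vowels /o/ and /i/, so it deletes. /wivoezohixuexege/ → wivoezoixuexege.
Rule 4 (final vowel raising): /e/ is a mid vowel in word-final position, so it raises to [i]. /wivoezoixuexege/ → wivoezoixuexegi.

wivoezoixuexegi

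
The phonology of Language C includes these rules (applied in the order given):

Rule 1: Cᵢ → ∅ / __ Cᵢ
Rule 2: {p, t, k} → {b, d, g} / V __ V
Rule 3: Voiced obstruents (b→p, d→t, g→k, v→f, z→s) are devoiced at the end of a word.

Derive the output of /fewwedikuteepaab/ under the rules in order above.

fewedigudeebaap

Rule 1 (degemination): /ww/ is a geminate; the first /w/ deletes. /fewwedikuteepaab/ → fewedikuteepaab.
Rule 2 (intervocalic voicing): /k/ is a voiceless stop between vowels /i/ and /u/, so it voices to [g]. /t/ is a voiceless stop between vowels /u/ and /e/, so it voices to [d]. /p/ is a voiceless stop between vowels /e/ and /a/, so it voices to [b]. /fewedikuteepaab/ → fewedigudeebaab.
Rule 3 (final devoicing): /b/ is a voiced obstruent in word-final position, so it devoices to [p]. /fewedigudeebaab/ → fewedigudeebaap.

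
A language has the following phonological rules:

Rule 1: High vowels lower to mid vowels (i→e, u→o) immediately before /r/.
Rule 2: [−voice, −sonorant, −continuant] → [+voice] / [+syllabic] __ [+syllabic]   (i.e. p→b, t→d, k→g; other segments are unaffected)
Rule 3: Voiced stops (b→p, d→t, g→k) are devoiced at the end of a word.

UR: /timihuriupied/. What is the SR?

Rule 1 (pre-rhotic lowering): /u/ is a high vowel immediately before /r/, so it lowers to [o]. /timihuriupied/ → timihoriupied.
Rule 2 (intervocalic voicing): /p/ is a voiceless stop between vowels /u/ and /i/, so it voices to [b]. /timihoriupied/ → timihoriubied.
Rule 3 (final devoicing): /d/ is a voiced stop in word-final position, so it devoices to [t]. /timihoriubied/ → timihoriubiet.

timihoriubiet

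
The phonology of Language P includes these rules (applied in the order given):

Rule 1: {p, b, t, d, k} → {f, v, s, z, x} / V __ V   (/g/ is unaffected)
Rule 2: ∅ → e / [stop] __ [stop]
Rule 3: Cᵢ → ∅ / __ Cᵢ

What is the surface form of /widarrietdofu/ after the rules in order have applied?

Rule 1 (intervocalic spirantization): /d/ is a stop between vowels /i/ and /a/, so it spirantizes to the fricative [z]. /widarrietdofu/ → wizarrietdofu.
Rule 2 (stop-cluster e-epenthesis): /t/ and /d/ form a stop–stop cluster, so [e] is inserted between them. /wizarrietdofu/ → wizarrietedofu.
Rule 3 (degemination): /rr/ is a geminate; the first /r/ deletes. /wizarrietedofu/ → wizarietedofu.

wizarietedofu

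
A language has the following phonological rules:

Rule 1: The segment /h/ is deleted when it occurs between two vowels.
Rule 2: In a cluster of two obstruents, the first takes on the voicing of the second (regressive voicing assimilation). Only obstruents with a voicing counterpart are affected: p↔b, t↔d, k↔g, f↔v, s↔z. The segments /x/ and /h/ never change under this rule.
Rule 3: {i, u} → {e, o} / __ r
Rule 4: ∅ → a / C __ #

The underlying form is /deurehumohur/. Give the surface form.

deoreumoora

Rule 1 (intervocalic h-deletion): /h/ occurs between vowels /e/ and /u/, so it deletes. /h/ occurs between vowels /o/ and /u/, so it deletes. /deurehumohur/ → deureumour.
Rule 2 (regressive voicing assimilation): no segment meets the environment; /deureumour/ is unchanged.
Rule 3 (pre-rhotic lowering): /u/ is a high vowel immediately before /r/, so it lowers to [o]. /u/ is a high vowel immediately before /r/, so it lowers to [o]. /deureumour/ → deoreumoor.
Rule 4 (final a-epenthesis): the form ends in the consonant /r/, so [a] is inserted word-finally. /deoreumoor/ → deoreumoora.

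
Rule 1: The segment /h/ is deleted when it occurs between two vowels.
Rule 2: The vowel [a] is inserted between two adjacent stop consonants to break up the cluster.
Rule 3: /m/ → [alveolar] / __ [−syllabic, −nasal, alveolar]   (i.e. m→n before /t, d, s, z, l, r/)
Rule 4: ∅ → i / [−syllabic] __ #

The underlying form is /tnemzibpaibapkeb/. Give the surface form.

tnenzibapaibapakebi

Rule 1 (intervocalic h-deletion): no segment meets the environment; /tnemzibpaibapkeb/ is unchanged.
Rule 2 (stop-cluster a-epenthesis): /b/ and /p/ form a stop–stop cluster, so [a] is inserted between them. /p/ and /k/ form a stop–stop cluster, so [a] is inserted between them. /tnemzibpaibapkeb/ → tnemzibapaibapakeb.
Rule 3 (nasal place assimilation): /m/ precedes the alveolar consonant /z/, so it assimilates in place to [n]. /tnemzibapaibapakeb/ → tnenzibapaibapakeb.
Rule 4 (final i-epenthesis): the form ends in the consonant /b/, so [i] is inserted word-finally. /tnenzibapaibapakeb/ → tnenzibapaibapakebi.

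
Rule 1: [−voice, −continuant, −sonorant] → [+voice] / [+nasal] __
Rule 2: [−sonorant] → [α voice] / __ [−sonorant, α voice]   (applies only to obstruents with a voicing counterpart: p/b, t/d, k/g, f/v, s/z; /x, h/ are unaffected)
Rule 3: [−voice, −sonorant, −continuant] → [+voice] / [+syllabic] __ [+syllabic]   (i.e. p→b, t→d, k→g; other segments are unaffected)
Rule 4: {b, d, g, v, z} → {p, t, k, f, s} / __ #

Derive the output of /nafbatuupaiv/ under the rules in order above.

navbaduubaif

Rule 1 (post-nasal voicing): no segment meets the environment; /nafbatuupaiv/ is unchanged.
Rule 2 (regressive voicing assimilation): /f/ precedes the voiced obstruent /b/, so it voices to [v] by assimilation. /nafbatuupaiv/ → navbatuupaiv.
Rule 3 (intervocalic voicing): /t/ is a voiceless stop between vowels /a/ and /u/, so it voices to [d]. /p/ is a voiceless stop between vowels /u/ and /a/, so it voices to [b]. /navbatuupaiv/ → navbaduubaiv.
Rule 4 (final devoicing): /v/ is a voiced obstruent in word-final position, so it devoices to [f]. /navbaduubaiv/ → navbaduubaif.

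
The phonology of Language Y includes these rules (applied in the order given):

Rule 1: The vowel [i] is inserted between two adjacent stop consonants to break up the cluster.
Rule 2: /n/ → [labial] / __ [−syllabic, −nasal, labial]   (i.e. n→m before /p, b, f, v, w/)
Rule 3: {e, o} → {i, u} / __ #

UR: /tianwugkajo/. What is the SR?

Rule 1 (stop-cluster i-epenthesis): /g/ and /k/ form a stop–stop cluster, so [i] is inserted between them. /tianwugkajo/ → tianwugikajo.
Rule 2 (nasal place assimilation): /n/ precedes the labial consonant /w/, so it assimilates in place to [m]. /tianwugikajo/ → tiamwugikajo.
Rule 3 (final vowel raising): /o/ is a mid vowel in word-final position, so it raises to [u]. /tiamwugikajo/ → tiamwugikaju.

tiamwugikaju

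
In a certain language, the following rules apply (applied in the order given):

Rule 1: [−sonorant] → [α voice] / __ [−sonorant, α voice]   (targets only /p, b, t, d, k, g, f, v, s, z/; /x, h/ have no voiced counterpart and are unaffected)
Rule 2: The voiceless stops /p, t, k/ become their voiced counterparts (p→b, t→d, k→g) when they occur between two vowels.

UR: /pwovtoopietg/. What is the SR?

pwoftoobiedg

Rule 1 (regressive voicing assimilation): /v/ precedes the voiceless obstruent /t/, so it devoices to [f] by assimilation. /t/ precedes the voiced obstruent /g/, so it voices to [d] by assimilation. /pwovtoopietg/ → pwoftoopiedg.
Rule 2 (intervocalic voicing): /p/ is a voiceless stop between vowels /o/ and /i/, so it voices to [b]. /pwoftoopiedg/ → pwoftoobiedg.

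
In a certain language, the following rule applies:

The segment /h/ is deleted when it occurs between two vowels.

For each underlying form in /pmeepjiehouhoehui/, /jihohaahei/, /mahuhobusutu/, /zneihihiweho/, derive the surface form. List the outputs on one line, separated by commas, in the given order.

/pmeepjiehouhoehui/: /h/ occurs between vowels /e/ and /o/, so it deletes. /h/ occurs between vowels /u/ and /o/, so it deletes. /h/ occurs between vowels /e/ and /u/, so it deletes. → [pmeepjieouoeui].
/jihohaahei/: /h/ occurs between vowels /i/ and /o/, so it deletes. /h/ occurs between vowels /o/ and /a/, so it deletes. /h/ occurs between vowels /a/ and /e/, so it deletes. → [jioaaei].
/mahuhobusutu/: /h/ occurs between vowels /a/ and /u/, so it deletes. /h/ occurs between vowels /u/ and /o/, so it deletes. → [mauobusutu].
/zneihihiweho/: /h/ occurs between vowels /i/ and /i/, so it deletes. /h/ occurs between vowels /i/ and /i/, so it deletes. /h/ occurs between vowels /e/ and /o/, so it deletes. → [zneiiiweo].

pmeepjieouoeui, jioaaei, mauobusutu, zneiiiweo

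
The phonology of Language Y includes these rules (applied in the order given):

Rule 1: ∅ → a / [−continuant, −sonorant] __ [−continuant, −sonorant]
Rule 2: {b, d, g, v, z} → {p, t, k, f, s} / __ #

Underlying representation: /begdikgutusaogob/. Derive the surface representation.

Rule 1 (stop-cluster a-epenthesis): /g/ and /d/ form a stop–stop cluster, so [a] is inserted between them. /k/ and /g/ form a stop–stop cluster, so [a] is inserted between them. /begdikgutusaogob/ → begadikagutusaogob.
Rule 2 (final devoicing): /b/ is a voiced obstruent in word-final position, so it devoices to [p]. /begadikagutusaogob/ → begadikagutusaogop.

begadikagutusaogop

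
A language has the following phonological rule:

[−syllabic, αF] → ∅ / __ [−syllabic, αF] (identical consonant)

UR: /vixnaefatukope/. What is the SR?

No segment of /vixnaefatukope/ meets the structural description of the rule, so the form surfaces unchanged.

vixnaefatukope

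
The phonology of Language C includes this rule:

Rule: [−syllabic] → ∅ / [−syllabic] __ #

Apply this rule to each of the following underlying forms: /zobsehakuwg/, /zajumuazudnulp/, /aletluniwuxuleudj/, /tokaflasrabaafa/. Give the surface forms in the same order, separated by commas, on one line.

zobsehakuw, zajumuazudnul, aletluniwuxuleud, tokaflasrabaafa

/zobsehakuwg/: /g/ is the second consonant of a word-final cluster /wg/, so it deletes. → [zobsehakuw].
/zajumuazudnulp/: /p/ is the second consonant of a word-final cluster /lp/, so it deletes. → [zajumuazudnul].
/aletluniwuxuleudj/: /j/ is the second consonant of a word-final cluster /dj/, so it deletes. → [aletluniwuxuleud].
/tokaflasrabaafa/: the rule's environment is not met; surfaces unchanged as [tokaflasrabaafa].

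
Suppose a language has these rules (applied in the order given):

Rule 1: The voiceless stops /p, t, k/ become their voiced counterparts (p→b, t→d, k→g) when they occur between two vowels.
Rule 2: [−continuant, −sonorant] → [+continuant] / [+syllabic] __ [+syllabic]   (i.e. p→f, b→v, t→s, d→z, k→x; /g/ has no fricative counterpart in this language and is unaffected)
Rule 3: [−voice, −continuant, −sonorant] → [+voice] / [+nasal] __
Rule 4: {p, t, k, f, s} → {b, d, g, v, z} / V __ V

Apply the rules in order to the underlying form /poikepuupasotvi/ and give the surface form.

poigevuuvazotvi

Rule 1 (intervocalic voicing): /k/ is a voiceless stop between vowels /i/ and /e/, so it voices to [g]. /p/ is a voiceless stop between vowels /e/ and /u/, so it voices to [b]. /p/ is a voiceless stop between vowels /u/ and /a/, so it voices to [b]. /poikepuupasotvi/ → poigebuubasotvi.
Rule 2 (intervocalic spirantization): /b/ is a stop between vowels /e/ and /u/, so it spirantizes to the fricative [v]. /b/ is a stop between vowels /u/ and /a/, so it spirantizes to the fricative [v]. /poigebuubasotvi/ → poigevuuvasotvi.
Rule 3 (post-nasal voicing): no segment meets the environment; /poigevuuvasotvi/ is unchanged.
Rule 4 (intervocalic voicing): /s/ is a voiceless obstruent between vowels /a/ and /o/, so it voices to [z]. /poigevuuvasotvi/ → poigevuuvazotvi.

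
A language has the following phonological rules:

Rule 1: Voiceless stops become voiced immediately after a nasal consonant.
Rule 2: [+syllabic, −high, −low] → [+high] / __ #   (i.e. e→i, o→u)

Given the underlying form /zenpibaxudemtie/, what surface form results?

zenbibaxudemdii

Rule 1 (post-nasal voicing): /p/ is a voiceless stop immediately after the nasal /n/, so it voices to [b]. /t/ is a voiceless stop immediately after the nasal /m/, so it voices to [d]. /zenpibaxudemtie/ → zenbibaxudemdie.
Rule 2 (final vowel raising): /e/ is a mid vowel in word-final position, so it raises to [i]. /zenbibaxudemdie/ → zenbibaxudemdii.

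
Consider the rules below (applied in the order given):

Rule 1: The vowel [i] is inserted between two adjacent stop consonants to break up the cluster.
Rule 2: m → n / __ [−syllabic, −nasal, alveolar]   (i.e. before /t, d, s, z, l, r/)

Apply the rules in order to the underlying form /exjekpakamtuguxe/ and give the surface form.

exjekipakantuguxe

Rule 1 (stop-cluster i-epenthesis): /k/ and /p/ form a stop–stop cluster, so [i] is inserted between them. /exjekpakamtuguxe/ → exjekipakamtuguxe.
Rule 2 (nasal place assimilation): /m/ precedes the alveolar consonant /t/, so it assimilates in place to [n]. /exjekipakamtuguxe/ → exjekipakantuguxe.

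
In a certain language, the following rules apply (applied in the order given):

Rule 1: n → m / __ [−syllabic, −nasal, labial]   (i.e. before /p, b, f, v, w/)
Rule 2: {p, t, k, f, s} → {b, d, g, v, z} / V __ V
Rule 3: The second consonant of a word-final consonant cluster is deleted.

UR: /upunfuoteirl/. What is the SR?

Rule 1 (nasal place assimilation): /n/ precedes the labial consonant /f/, so it assimilates in place to [m]. /upunfuoteirl/ → upumfuoteirl.
Rule 2 (intervocalic voicing): /p/ is a voiceless obstruent between vowels /u/ and /u/, so it voices to [b]. /t/ is a voiceless obstruent between vowels /o/ and /e/, so it voices to [d]. /upumfuoteirl/ → ubumfuodeirl.
Rule 3 (final cluster simplification): /l/ is the second consonant of a word-final cluster /rl/, so it deletes. /ubumfuodeirl/ → ubumfuodeir.

ubumfuodeir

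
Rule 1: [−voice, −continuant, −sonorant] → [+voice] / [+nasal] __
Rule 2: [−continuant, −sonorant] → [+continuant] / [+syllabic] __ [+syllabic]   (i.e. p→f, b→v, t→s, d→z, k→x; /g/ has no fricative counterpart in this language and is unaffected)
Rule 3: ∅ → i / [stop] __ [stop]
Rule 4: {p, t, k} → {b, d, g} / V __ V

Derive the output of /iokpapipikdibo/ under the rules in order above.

iogibafifigidivo

Rule 1 (post-nasal voicing): no segment meets the environment; /iokpapipikdibo/ is unchanged.
Rule 2 (intervocalic spirantization): /p/ is a stop between vowels /a/ and /i/, so it spirantizes to the fricative [f]. /p/ is a stop between vowels /i/ and /i/, so it spirantizes to the fricative [f]. /b/ is a stop between vowels /i/ and /o/, so it spirantizes to the fricative [v]. /iokpapipikdibo/ → iokpafifikdivo.
Rule 3 (stop-cluster i-epenthesis): /k/ and /p/ form a stop–stop cluster, so [i] is inserted between them. /k/ and /d/ form a stop–stop cluster, so [i] is inserted between them. /iokpafifikdivo/ → iokipafifikidivo.
Rule 4 (intervocalic voicing): /k/ is a voiceless stop between vowels /o/ and /i/, so it voices to [g]. /p/ is a voiceless stop between vowels /i/ and /a/, so it voices to [b]. /k/ is a voiceless stop between vowels /i/ and /i/, so it voices to [g]. /iokipafifikidivo/ → iogibafifigidivo.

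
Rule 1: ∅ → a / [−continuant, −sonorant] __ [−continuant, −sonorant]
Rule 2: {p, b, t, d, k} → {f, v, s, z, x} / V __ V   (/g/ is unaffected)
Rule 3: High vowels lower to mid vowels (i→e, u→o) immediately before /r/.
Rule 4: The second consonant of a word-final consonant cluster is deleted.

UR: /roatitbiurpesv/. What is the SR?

roasisaviorpes

Rule 1 (stop-cluster a-epenthesis): /t/ and /b/ form a stop–stop cluster, so [a] is inserted between them. /roatitbiurpesv/ → roatitabiurpesv.
Rule 2 (intervocalic spirantization): /t/ is a stop between vowels /a/ and /i/, so it spirantizes to the fricative [s]. /t/ is a stop between vowels /i/ and /a/, so it spirantizes to the fricative [s]. /b/ is a stop between vowels /a/ and /i/, so it spirantizes to the fricative [v]. /roatitabiurpesv/ → roasisaviurpesv.
Rule 3 (pre-rhotic lowering): /u/ is a high vowel immediately before /r/, so it lowers to [o]. /roasisaviurpesv/ → roasisaviorpesv.
Rule 4 (final cluster simplification): /v/ is the second consonant of a word-final cluster /sv/, so it deletes. /roasisaviorpesv/ → roasisaviorpes.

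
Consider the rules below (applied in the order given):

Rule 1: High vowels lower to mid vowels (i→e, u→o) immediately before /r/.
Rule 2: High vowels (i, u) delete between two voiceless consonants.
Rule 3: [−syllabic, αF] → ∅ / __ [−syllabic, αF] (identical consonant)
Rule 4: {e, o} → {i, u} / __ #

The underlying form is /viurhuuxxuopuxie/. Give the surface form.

viorhuuxuopxii

Rule 1 (pre-rhotic lowering): /u/ is a high vowel immediately before /r/, so it lowers to [o]. /viurhuuxxuopuxie/ → viorhuuxxuopuxie.
Rule 2 (high vowel syncope): /u/ is a high vowel flanked by voiceless consonants /p/ and /x/, so it deletes. /viorhuuxxuopuxie/ → viorhuuxxuopxie.
Rule 3 (degemination): /xx/ is a geminate; the first /x/ deletes. /viorhuuxxuopxie/ → viorhuuxuopxie.
Rule 4 (final vowel raising): /e/ is a mid vowel in word-final position, so it raises to [i]. /viorhuuxuopxie/ → viorhuuxuopxii.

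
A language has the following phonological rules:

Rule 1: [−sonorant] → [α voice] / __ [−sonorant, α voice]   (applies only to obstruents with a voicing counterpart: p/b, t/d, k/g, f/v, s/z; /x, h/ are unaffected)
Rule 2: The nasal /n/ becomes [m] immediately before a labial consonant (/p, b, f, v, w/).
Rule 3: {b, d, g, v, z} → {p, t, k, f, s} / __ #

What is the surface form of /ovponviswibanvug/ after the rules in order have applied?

ofpomviswibamvuk

Rule 1 (regressive voicing assimilation): /v/ precedes the voiceless obstruent /p/, so it devoices to [f] by assimilation. /ovponviswibanvug/ → ofponviswibanvug.
Rule 2 (nasal place assimilation): /n/ precedes the labial consonant /v/, so it assimilates in place to [m]. /n/ precedes the labial consonant /v/, so it assimilates in place to [m]. /ofponviswibanvug/ → ofpomviswibamvug.
Rule 3 (final devoicing): /g/ is a voiced obstruent in word-final position, so it devoices to [k]. /ofpomviswibamvug/ → ofpomviswibamvuk.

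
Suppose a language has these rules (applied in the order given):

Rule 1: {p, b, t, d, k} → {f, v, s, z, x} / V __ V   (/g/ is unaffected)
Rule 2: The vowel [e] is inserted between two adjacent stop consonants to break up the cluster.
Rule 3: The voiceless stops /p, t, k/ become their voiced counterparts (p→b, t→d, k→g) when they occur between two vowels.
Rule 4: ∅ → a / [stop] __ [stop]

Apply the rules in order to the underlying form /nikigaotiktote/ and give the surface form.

Rule 1 (intervocalic spirantization): /k/ is a stop between vowels /i/ and /i/, so it spirantizes to the fricative [x]. /t/ is a stop between vowels /o/ and /i/, so it spirantizes to the fricative [s]. /t/ is a stop between vowels /o/ and /e/, so it spirantizes to the fricative [s]. /nikigaotiktote/ → nixigaosiktose.
Rule 2 (stop-cluster e-epenthesis): /k/ and /t/ form a stop–stop cluster, so [e] is inserted between them. /nixigaosiktose/ → nixigaosiketose.
Rule 3 (intervocalic voicing): /k/ is a voiceless stop between vowels /i/ and /e/, so it voices to [g]. /t/ is a voiceless stop between vowels /e/ and /o/, so it voices to [d]. /nixigaosiketose/ → nixigaosigedose.
Rule 4 (stop-cluster a-epenthesis): no segment meets the environment; /nixigaosigedose/ is unchanged.

nixigaosigedose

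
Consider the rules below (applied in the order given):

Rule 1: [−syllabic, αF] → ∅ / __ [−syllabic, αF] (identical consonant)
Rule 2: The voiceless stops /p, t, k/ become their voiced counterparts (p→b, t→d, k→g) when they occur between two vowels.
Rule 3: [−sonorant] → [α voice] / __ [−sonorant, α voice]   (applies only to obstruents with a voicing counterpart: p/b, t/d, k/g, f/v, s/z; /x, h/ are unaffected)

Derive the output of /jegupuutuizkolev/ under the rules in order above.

Rule 1 (degemination): no segment meets the environment; /jegupuutuizkolev/ is unchanged.
Rule 2 (intervocalic voicing): /p/ is a voiceless stop between vowels /u/ and /u/, so it voices to [b]. /t/ is a voiceless stop between vowels /u/ and /u/, so it voices to [d]. /jegupuutuizkolev/ → jegubuuduizkolev.
Rule 3 (regressive voicing assimilation): /z/ precedes the voiceless obstruent /k/, so it devoices to [s] by assimilation. /jegubuuduizkolev/ → jegubuuduiskolev.

jegubuuduiskolev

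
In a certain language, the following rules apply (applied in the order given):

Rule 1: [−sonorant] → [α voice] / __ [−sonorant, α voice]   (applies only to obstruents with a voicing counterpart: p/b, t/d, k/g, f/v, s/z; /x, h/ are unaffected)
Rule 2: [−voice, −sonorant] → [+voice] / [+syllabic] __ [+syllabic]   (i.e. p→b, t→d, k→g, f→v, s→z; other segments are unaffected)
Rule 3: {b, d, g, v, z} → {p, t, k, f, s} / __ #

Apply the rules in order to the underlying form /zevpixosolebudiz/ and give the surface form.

zefpixozolebudis

Rule 1 (regressive voicing assimilation): /v/ precedes the voiceless obstruent /p/, so it devoices to [f] by assimilation. /zevpixosolebudiz/ → zefpixosolebudiz.
Rule 2 (intervocalic voicing): /s/ is a voiceless obstruent between vowels /o/ and /o/, so it voices to [z]. /zefpixosolebudiz/ → zefpixozolebudiz.
Rule 3 (final devoicing): /z/ is a voiced obstruent in word-final position, so it devoices to [s]. /zefpixozolebudiz/ → zefpixozolebudis.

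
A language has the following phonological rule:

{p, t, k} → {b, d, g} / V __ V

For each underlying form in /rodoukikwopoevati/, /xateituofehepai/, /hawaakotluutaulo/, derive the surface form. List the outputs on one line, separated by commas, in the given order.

/rodoukikwopoevati/: /k/ is a voiceless stop between vowels /u/ and /i/, so it voices to [g]. /p/ is a voiceless stop between vowels /o/ and /o/, so it voices to [b]. /t/ is a voiceless stop between vowels /a/ and /i/, so it voices to [d]. → [rodougikwoboevadi].
/xateituofehepai/: /t/ is a voiceless stop between vowels /a/ and /e/, so it voices to [d]. /t/ is a voiceless stop between vowels /i/ and /u/, so it voices to [d]. /p/ is a voiceless stop between vowels /e/ and /a/, so it voices to [b]. → [xadeiduofehebai].
/hawaakotluutaulo/: /k/ is a voiceless stop between vowels /a/ and /o/, so it voices to [g]. /t/ is a voiceless stop between vowels /u/ and /a/, so it voices to [d]. → [hawaagotluudaulo].

rodougikwoboevadi, xadeiduofehebai, hawaagotluudaulo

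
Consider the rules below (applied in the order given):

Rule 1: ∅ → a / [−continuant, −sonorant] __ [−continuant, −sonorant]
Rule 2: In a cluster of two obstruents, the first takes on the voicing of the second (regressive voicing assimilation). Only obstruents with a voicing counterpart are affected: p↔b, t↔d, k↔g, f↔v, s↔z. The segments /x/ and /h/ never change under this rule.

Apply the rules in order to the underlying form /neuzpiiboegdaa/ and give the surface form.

Rule 1 (stop-cluster a-epenthesis): /g/ and /d/ form a stop–stop cluster, so [a] is inserted between them. /neuzpiiboegdaa/ → neuzpiiboegadaa.
Rule 2 (regressive voicing assimilation): /z/ precedes the voiceless obstruent /p/, so it devoices to [s] by assimilation. /neuzpiiboegadaa/ → neuspiiboegadaa.

neuspiiboegadaa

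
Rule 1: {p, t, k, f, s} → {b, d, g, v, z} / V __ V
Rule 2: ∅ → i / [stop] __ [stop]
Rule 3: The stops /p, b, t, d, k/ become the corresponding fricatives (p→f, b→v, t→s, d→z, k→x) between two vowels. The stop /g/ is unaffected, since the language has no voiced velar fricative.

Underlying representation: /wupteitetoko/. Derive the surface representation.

wufiseizezogo

Rule 1 (intervocalic voicing): /t/ is a voiceless obstruent between vowels /i/ and /e/, so it voices to [d]. /t/ is a voiceless obstruent between vowels /e/ and /o/, so it voices to [d]. /k/ is a voiceless obstruent between vowels /o/ and /o/, so it voices to [g]. /wupteitetoko/ → wupteidedogo.
Rule 2 (stop-cluster i-epenthesis): /p/ and /t/ form a stop–stop cluster, so [i] is inserted between them. /wupteidedogo/ → wupiteidedogo.
Rule 3 (intervocalic spirantization): /p/ is a stop between vowels /u/ and /i/, so it spirantizes to the fricative [f]. /t/ is a stop between vowels /i/ and /e/, so it spirantizes to the fricative [s]. /d/ is a stop between vowels /i/ and /e/, so it spirantizes to the fricative [z]. /d/ is a stop between vowels /e/ and /o/, so it spirantizes to the fricative [z]. /wupiteidedogo/ → wufiseizezogo.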